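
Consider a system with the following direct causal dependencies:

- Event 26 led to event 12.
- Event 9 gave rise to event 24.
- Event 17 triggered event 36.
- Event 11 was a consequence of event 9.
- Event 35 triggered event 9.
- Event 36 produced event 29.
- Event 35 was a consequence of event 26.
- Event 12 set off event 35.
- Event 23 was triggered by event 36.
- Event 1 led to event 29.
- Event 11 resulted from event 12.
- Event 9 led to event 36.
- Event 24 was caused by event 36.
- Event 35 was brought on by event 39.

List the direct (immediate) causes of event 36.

event 17, event 9

Upstream contributors include event 26, event 39, event 12, event 35, but only event 17, event 9 feed directly into event 36.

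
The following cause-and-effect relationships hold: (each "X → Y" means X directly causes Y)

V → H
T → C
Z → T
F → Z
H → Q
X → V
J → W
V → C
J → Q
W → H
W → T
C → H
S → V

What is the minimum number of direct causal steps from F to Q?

Shortest chain: F → Z → T → C → H → Q.

5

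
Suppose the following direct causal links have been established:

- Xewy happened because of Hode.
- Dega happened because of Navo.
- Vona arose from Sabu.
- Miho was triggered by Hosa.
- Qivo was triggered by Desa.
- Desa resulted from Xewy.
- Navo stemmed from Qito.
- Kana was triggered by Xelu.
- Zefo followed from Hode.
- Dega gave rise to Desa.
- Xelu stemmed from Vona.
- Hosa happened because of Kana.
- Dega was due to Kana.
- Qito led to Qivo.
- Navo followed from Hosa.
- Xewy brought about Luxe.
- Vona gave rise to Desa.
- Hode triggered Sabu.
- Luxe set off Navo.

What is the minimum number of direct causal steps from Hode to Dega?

4

Shortest chain: Hode → Xewy → Luxe → Navo → Dega.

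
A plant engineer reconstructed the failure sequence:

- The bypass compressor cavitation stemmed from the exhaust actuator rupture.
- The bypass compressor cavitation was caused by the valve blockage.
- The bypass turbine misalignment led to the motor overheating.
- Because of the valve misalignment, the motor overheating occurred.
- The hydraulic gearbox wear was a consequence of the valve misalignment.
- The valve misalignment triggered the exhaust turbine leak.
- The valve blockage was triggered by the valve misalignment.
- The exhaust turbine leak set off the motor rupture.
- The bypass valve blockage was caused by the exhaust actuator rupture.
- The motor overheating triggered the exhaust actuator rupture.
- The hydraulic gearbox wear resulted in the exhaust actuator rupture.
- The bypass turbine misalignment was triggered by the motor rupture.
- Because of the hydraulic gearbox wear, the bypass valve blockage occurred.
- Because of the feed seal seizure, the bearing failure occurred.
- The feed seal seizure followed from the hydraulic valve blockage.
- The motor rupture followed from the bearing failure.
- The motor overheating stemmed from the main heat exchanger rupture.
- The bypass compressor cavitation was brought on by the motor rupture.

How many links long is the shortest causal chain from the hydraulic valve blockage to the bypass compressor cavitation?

4

Shortest chain: the hydraulic valve blockage → the feed seal seizure → the bearing failure → the motor rupture → the bypass compressor cavitation.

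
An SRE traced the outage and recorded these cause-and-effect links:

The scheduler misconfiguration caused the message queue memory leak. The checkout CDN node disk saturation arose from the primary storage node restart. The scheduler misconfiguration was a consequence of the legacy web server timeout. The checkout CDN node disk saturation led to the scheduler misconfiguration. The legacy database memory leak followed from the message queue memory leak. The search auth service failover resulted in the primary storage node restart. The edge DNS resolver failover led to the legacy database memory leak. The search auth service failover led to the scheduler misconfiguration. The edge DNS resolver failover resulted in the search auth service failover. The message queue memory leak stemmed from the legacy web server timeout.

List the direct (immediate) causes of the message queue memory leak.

the legacy web server timeout, the scheduler misconfiguration

Upstream contributors include the edge DNS resolver failover, the search auth service failover, the primary storage node restart, the checkout CDN node disk saturation, but only the legacy web server timeout, the scheduler misconfiguration feed directly into the message queue memory leak.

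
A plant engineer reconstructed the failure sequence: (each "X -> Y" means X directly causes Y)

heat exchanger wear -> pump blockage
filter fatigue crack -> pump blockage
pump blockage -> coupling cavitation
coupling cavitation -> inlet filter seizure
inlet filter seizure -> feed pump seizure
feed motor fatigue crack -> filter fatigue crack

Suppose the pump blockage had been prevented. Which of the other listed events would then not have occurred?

Downstream of the pump blockage: the coupling cavitation, the inlet filter seizure, the feed pump seizure.

the coupling cavitation, the feed pump seizure, the inlet filter seizure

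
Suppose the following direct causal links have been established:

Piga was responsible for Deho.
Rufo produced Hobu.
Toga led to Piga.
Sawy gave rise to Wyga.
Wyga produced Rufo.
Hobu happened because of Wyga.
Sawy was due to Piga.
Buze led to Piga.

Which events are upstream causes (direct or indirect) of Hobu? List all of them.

Buze, Piga, Rufo, Sawy, Toga, Wyga

Immediate causes of Hobu: Wyga, Rufo.
Further upstream: Toga, Piga, Sawy, Buze.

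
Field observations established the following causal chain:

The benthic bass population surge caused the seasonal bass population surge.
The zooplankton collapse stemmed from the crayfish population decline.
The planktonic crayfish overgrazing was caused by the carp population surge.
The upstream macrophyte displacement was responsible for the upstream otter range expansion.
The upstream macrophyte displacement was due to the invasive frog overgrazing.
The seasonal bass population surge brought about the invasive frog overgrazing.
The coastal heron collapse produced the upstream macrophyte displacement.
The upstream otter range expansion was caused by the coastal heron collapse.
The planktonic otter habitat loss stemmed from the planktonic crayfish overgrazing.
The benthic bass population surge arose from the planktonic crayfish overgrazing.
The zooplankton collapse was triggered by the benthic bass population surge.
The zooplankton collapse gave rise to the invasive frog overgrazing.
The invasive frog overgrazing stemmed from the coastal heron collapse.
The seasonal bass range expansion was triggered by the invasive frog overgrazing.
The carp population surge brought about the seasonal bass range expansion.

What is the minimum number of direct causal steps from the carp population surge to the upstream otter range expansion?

Shortest chain: the carp population surge → the planktonic crayfish overgrazing → the benthic bass population surge → the zooplankton collapse → the invasive frog overgrazing → the upstream macrophyte displacement → the upstream otter range expansion.

6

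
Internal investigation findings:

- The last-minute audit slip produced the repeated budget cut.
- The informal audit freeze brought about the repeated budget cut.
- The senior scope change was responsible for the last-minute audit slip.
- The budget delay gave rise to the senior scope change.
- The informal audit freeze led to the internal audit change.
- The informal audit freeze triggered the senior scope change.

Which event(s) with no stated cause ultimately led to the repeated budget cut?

Tracing upstream from the repeated budget cut: the repeated budget cut ← the informal audit freeze.
A separate upstream branch: the repeated budget cut ← the last-minute audit slip ← the senior scope change ← the budget delay.
Each of those chain origins has no stated cause.

the budget delay, the informal audit freeze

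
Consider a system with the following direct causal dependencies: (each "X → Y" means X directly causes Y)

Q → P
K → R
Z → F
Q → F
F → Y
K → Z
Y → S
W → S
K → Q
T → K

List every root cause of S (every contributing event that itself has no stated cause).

T, W

Tracing upstream from S: S ← Y ← F ← Q ← K ← T.
A separate upstream branch: S ← W.
Each of those chain origins has no stated cause.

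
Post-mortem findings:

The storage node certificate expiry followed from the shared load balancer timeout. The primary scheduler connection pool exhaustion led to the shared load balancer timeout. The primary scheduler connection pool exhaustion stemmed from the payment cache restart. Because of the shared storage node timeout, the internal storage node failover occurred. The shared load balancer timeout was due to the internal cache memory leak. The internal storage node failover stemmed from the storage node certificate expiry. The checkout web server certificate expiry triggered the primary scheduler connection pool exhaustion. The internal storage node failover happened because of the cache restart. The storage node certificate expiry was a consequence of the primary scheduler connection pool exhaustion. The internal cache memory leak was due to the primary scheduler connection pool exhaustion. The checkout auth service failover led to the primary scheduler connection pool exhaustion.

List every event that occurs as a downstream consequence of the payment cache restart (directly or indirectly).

Direct effects: the primary scheduler connection pool exhaustion.
2 steps out: the internal cache memory leak, the shared load balancer timeout, the storage node certificate expiry.
3 steps out: the internal storage node failover.
Not reachable from it: the cache restart, the checkout web server certificate expiry, the checkout auth service failover, the shared storage node timeout.

the internal cache memory leak, the internal storage node failover, the primary scheduler connection pool exhaustion, the shared load balancer timeout, the storage node certificate expiry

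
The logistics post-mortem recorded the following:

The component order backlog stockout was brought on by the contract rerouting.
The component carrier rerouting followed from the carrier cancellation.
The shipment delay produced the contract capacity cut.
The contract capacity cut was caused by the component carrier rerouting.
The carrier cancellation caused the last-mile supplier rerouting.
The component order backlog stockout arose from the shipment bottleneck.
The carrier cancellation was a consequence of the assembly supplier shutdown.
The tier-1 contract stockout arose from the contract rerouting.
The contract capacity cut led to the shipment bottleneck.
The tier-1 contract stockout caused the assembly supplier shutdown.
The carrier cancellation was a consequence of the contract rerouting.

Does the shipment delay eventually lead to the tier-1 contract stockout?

No

The shipment delay leads to the contract capacity cut, the shipment bottleneck, the component order backlog stockout; the tier-1 contract stockout is not among them.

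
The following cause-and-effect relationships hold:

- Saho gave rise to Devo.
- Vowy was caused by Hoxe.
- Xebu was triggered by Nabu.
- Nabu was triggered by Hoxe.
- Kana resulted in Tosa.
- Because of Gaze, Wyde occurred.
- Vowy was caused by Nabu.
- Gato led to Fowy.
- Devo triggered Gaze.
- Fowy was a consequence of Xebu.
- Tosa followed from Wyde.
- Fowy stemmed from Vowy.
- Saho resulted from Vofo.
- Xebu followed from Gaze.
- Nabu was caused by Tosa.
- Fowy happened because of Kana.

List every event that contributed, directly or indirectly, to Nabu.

Immediate causes of Nabu: Hoxe, Tosa.
Further upstream: Kana, Vofo, Saho, Devo, Gaze, Wyde.

Devo, Gaze, Hoxe, Kana, Saho, Tosa, Vofo, Wyde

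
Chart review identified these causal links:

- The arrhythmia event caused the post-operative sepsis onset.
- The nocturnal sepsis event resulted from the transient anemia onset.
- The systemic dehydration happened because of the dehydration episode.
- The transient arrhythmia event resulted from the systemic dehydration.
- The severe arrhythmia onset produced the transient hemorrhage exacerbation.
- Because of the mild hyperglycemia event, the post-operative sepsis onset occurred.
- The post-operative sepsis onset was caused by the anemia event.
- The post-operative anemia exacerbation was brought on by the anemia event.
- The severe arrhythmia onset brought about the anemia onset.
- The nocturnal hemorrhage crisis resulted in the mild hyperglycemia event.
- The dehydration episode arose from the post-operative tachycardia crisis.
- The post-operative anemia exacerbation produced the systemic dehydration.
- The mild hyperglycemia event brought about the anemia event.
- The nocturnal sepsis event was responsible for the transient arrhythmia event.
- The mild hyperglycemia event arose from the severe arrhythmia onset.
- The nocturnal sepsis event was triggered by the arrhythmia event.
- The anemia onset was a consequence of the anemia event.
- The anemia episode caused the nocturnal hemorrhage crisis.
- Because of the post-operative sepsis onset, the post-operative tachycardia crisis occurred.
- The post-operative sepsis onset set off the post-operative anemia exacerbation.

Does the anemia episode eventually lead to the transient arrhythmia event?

Yes

There is a causal chain: the anemia episode → the nocturnal hemorrhage crisis → the mild hyperglycemia event → the anemia event → the post-operative anemia exacerbation → the systemic dehydration → the transient arrhythmia event.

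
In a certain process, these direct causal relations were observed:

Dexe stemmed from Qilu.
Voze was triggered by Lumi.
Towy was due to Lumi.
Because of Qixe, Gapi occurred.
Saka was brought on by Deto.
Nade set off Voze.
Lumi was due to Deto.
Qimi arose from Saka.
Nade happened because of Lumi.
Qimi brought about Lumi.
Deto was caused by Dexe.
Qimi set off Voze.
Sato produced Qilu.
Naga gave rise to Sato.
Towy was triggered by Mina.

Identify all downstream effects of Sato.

Deto, Dexe, Lumi, Nade, Qilu, Qimi, Saka, Towy, Voze

Direct effects: Qilu.
2 steps out: Dexe.
3 steps out: Deto.
4 steps out: Saka, Lumi.
5 steps out: Qimi, Nade, Towy, Voze.
Not reachable from it: Mina, Naga, Qixe, Gapi.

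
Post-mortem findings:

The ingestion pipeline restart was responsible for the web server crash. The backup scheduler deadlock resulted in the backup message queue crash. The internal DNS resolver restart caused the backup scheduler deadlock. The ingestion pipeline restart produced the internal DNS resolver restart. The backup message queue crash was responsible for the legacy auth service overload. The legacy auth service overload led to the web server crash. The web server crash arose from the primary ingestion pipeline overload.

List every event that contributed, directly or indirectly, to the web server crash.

the backup message queue crash, the backup scheduler deadlock, the ingestion pipeline restart, the internal DNS resolver restart, the legacy auth service overload, the primary ingestion pipeline overload

Immediate causes of the web server crash: the ingestion pipeline restart, the legacy auth service overload, the primary ingestion pipeline overload.
Further upstream: the internal DNS resolver restart, the backup scheduler deadlock, the backup message queue crash.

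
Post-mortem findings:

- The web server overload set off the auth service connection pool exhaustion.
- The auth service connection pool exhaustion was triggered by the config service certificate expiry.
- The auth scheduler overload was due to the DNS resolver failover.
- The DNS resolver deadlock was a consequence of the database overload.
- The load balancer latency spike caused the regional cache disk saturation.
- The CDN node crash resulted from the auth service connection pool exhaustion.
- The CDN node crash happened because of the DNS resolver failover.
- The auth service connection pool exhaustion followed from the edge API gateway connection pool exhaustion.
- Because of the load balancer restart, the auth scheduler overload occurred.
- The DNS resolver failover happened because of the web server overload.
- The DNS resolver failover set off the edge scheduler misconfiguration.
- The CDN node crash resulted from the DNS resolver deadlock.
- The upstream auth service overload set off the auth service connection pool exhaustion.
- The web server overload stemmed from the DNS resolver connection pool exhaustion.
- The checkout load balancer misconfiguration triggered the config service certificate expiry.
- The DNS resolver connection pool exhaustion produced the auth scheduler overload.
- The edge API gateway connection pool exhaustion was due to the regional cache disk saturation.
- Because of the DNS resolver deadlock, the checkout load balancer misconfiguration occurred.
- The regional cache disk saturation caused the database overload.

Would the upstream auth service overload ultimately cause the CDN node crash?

Yes

There is a causal chain: the upstream auth service overload → the auth service connection pool exhaustion → the CDN node crash.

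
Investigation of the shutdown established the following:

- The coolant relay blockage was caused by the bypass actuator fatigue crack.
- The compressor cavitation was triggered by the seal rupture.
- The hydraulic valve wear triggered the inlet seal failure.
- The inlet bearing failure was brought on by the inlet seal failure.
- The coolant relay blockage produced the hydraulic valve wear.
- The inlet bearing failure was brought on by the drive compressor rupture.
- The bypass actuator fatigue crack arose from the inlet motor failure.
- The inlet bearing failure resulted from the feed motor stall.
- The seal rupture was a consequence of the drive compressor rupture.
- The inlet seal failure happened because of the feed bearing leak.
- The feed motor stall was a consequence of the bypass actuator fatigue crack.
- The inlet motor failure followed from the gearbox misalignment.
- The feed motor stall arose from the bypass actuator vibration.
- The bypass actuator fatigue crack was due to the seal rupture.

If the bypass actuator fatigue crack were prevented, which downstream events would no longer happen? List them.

the coolant relay blockage, the hydraulic valve wear

Downstream of the bypass actuator fatigue crack: the coolant relay blockage, the hydraulic valve wear, the inlet seal failure, the feed motor stall, the inlet bearing failure.
Of those, still caused via another path: the inlet seal failure, the feed motor stall, the inlet bearing failure.
The remainder have no surviving cause.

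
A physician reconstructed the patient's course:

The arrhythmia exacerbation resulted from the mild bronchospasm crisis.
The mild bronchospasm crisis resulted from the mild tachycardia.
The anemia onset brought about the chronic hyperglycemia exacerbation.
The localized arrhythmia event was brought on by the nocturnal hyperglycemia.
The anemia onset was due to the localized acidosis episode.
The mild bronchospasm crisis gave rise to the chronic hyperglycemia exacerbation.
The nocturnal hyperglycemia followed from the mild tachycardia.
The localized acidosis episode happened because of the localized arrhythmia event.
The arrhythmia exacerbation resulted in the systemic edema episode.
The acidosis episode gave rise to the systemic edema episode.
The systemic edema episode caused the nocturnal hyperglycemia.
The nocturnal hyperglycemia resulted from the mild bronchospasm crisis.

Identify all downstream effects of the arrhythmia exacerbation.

Direct effects: the systemic edema episode.
2 steps out: the nocturnal hyperglycemia.
3 steps out: the localized arrhythmia event.
4 steps out: the localized acidosis episode.
5 steps out: the anemia onset.
6 steps out: the chronic hyperglycemia exacerbation.
Not reachable from it: the acidosis episode, the mild tachycardia, the mild bronchospasm crisis.

the anemia onset, the chronic hyperglycemia exacerbation, the localized acidosis episode, the localized arrhythmia event, the nocturnal hyperglycemia, the systemic edema episode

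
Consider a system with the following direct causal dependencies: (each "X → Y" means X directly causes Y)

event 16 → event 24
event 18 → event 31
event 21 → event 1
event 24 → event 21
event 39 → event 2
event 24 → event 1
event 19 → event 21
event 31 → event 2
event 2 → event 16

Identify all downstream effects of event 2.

event 1, event 16, event 21, event 24

Direct effects: event 16.
2 steps out: event 24.
3 steps out: event 21, event 1.
Not reachable from it: event 39, event 18, event 31, event 19.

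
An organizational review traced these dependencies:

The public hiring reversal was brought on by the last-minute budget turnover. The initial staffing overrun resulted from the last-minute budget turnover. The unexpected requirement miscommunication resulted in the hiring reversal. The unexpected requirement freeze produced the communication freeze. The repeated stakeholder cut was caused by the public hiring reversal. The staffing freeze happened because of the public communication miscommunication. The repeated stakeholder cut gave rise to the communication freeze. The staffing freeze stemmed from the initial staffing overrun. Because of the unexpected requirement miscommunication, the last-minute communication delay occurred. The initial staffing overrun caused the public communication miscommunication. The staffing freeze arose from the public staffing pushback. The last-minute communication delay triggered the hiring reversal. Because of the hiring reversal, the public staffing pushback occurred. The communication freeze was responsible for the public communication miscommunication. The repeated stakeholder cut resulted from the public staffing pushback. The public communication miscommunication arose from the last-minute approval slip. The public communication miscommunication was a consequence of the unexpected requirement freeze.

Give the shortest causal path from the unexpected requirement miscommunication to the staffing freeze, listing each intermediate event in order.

the unexpected requirement miscommunication → the hiring reversal
the hiring reversal → the public staffing pushback
the public staffing pushback → the staffing freeze
Length: 3 steps.

the unexpected requirement miscommunication → the hiring reversal → the public staffing pushback → the staffing freeze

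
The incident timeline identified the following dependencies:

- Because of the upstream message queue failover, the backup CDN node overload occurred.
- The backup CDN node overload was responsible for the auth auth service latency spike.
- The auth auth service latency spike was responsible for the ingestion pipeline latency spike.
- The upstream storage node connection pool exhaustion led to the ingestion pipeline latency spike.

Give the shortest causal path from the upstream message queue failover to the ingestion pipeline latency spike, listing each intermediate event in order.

the upstream message queue failover → the backup CDN node overload
the backup CDN node overload → the auth auth service latency spike
the auth auth service latency spike → the ingestion pipeline latency spike
Length: 3 steps.

the upstream message queue failover → the backup CDN node overload → the auth auth service latency spike → the ingestion pipeline latency spike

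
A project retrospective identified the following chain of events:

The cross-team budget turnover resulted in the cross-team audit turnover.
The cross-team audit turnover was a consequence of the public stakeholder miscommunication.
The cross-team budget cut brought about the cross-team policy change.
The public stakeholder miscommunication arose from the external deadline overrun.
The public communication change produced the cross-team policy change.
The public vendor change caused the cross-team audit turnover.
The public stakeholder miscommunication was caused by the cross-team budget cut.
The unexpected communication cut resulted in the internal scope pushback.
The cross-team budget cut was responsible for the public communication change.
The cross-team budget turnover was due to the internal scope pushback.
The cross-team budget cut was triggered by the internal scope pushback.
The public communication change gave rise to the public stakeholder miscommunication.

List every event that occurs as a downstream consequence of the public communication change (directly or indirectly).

Direct effects: the cross-team policy change, the public stakeholder miscommunication.
2 steps out: the cross-team audit turnover.
Not reachable from it: the unexpected communication cut, the internal scope pushback, the external deadline overrun, the cross-team budget turnover, the public vendor change, the cross-team budget cut.

the cross-team audit turnover, the cross-team policy change, the public stakeholder miscommunication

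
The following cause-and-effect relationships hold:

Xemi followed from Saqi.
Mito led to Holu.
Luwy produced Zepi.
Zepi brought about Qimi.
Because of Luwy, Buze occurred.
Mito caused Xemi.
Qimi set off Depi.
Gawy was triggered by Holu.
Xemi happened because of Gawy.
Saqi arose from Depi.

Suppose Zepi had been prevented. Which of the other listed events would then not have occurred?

Downstream of Zepi: Qimi, Depi, Saqi, Xemi.
Of those, still caused via another path: Xemi.
The remainder have no surviving cause.

Depi, Qimi, Saqi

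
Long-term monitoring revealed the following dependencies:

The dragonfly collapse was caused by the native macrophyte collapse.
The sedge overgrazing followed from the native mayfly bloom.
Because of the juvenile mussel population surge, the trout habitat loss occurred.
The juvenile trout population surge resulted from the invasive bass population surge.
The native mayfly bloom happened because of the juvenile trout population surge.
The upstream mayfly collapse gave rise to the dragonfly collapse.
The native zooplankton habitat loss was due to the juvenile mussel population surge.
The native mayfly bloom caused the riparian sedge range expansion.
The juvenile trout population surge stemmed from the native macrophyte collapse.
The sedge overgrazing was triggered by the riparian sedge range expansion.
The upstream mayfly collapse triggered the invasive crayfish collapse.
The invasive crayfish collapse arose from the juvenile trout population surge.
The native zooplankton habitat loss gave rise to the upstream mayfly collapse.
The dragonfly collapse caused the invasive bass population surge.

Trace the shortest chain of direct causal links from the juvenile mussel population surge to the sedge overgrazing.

the juvenile mussel population surge → the native zooplankton habitat loss → the upstream mayfly collapse → the dragonfly collapse → the invasive bass population surge → the juvenile trout population surge → the native mayfly bloom → the sedge overgrazing

the juvenile mussel population surge → the native zooplankton habitat loss
the native zooplankton habitat loss → the upstream mayfly collapse
the upstream mayfly collapse → the dragonfly collapse
the dragonfly collapse → the invasive bass population surge
the invasive bass population surge → the juvenile trout population surge
the juvenile trout population surge → the native mayfly bloom
the native mayfly bloom → the sedge overgrazing
Length: 7 steps.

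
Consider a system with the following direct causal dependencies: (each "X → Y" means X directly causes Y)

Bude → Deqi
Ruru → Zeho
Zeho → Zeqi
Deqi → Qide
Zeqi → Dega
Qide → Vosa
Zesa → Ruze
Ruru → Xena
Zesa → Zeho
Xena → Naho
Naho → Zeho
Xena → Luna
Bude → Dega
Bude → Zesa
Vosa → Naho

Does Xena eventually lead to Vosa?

No

Xena leads to Luna, Naho, Zeho, Zeqi, Dega; Vosa is not among them.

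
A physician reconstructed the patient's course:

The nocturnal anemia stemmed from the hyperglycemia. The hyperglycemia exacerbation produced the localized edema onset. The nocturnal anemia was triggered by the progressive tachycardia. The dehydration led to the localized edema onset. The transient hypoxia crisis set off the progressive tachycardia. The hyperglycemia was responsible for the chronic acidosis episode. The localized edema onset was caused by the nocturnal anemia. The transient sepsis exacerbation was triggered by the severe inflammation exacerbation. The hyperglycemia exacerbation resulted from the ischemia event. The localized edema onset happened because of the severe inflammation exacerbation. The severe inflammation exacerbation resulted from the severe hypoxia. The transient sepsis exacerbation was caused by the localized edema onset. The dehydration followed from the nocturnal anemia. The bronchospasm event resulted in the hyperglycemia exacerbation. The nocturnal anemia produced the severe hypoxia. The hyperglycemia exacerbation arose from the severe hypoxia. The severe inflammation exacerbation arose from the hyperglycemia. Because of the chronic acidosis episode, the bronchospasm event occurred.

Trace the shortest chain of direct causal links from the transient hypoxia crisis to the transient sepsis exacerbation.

the transient hypoxia crisis → the progressive tachycardia
the progressive tachycardia → the nocturnal anemia
the nocturnal anemia → the localized edema onset
the localized edema onset → the transient sepsis exacerbation
Length: 4 steps.

the transient hypoxia crisis → the progressive tachycardia → the nocturnal anemia → the localized edema onset → the transient sepsis exacerbation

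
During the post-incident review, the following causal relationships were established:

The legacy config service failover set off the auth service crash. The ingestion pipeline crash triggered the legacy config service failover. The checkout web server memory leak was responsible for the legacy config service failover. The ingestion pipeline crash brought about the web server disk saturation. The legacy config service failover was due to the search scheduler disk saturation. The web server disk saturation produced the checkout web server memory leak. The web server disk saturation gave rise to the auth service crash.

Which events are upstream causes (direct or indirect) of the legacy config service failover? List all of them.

Immediate causes of the legacy config service failover: the ingestion pipeline crash, the checkout web server memory leak, the search scheduler disk saturation.
Further upstream: the web server disk saturation.

the checkout web server memory leak, the ingestion pipeline crash, the search scheduler disk saturation, the web server disk saturation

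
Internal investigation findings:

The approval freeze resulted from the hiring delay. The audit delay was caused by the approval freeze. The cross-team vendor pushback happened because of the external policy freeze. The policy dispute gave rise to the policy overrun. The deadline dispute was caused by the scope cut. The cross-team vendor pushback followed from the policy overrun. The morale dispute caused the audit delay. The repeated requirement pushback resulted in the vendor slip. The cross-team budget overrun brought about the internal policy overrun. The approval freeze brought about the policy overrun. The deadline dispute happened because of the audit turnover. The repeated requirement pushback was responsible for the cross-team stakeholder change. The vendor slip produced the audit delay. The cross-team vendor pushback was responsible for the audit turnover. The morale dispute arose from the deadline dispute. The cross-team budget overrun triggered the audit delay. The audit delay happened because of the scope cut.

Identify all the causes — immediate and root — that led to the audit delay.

the approval freeze, the audit turnover, the cross-team budget overrun, the cross-team vendor pushback, the deadline dispute, the external policy freeze, the hiring delay, the morale dispute, the policy dispute, the policy overrun, the repeated requirement pushback, the scope cut, the vendor slip

Immediate causes of the audit delay: the cross-team budget overrun, the approval freeze, the scope cut, the vendor slip, the morale dispute.
Further upstream: the policy dispute, the hiring delay, the repeated requirement pushback, the external policy freeze, the policy overrun, the cross-team vendor pushback, the audit turnover, the deadline dispute.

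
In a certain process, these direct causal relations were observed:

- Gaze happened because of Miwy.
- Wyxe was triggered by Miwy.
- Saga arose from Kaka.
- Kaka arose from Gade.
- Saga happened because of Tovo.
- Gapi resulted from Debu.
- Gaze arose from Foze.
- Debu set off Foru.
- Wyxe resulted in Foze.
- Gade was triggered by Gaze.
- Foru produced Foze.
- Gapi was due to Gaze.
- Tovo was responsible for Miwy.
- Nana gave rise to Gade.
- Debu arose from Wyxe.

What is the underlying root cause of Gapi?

Tracing upstream from Gapi: Gapi ← Gaze ← Miwy ← Tovo.
Tovo has no stated cause, so it is the root.

Tovo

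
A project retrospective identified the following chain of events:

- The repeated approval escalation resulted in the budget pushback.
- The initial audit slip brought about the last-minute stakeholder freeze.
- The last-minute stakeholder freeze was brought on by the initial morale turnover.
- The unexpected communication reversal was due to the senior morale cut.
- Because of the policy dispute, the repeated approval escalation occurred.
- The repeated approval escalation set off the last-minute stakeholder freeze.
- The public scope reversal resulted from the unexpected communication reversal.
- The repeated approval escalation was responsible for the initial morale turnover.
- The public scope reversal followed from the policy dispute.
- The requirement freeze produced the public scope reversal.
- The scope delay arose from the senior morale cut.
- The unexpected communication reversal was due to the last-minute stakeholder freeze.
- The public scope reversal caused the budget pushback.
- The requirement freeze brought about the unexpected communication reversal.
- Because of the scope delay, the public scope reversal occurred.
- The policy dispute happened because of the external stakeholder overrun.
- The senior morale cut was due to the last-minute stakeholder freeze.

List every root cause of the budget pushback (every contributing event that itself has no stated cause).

the external stakeholder overrun, the initial audit slip, the requirement freeze

Tracing upstream from the budget pushback: the budget pushback ← the public scope reversal ← the unexpected communication reversal ← the last-minute stakeholder freeze ← the initial audit slip.
A separate upstream branch: the budget pushback ← the repeated approval escalation ← the policy dispute ← the external stakeholder overrun.
A separate upstream branch: the budget pushback ← the public scope reversal ← the requirement freeze.
Each of those chain origins has no stated cause.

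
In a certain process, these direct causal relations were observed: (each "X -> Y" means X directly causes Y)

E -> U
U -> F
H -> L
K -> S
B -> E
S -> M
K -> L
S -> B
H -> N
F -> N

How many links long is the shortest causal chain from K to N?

6

Shortest chain: K → S → B → E → U → F → N.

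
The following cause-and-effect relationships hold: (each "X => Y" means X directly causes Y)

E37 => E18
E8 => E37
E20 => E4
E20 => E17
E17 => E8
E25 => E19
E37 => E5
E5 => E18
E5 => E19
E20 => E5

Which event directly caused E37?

Upstream contributors include E20, E17, but only E8 feeds directly into E37.

E8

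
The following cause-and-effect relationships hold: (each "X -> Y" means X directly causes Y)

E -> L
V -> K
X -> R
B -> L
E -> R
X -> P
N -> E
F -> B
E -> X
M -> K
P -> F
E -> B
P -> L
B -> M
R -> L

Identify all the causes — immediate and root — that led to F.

E, N, P, X

Immediate cause of F: P.
Further upstream: N, E, X.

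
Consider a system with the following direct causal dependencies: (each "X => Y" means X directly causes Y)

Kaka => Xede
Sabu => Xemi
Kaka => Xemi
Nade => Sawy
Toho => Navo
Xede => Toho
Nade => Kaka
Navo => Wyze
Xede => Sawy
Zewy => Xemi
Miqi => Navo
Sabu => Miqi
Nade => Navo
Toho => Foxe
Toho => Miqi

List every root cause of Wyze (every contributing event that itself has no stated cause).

Tracing upstream from Wyze: Wyze ← Navo ← Nade.
A separate upstream branch: Wyze ← Navo ← Miqi ← Sabu.
Each of those chain origins has no stated cause.

Nade, Sabu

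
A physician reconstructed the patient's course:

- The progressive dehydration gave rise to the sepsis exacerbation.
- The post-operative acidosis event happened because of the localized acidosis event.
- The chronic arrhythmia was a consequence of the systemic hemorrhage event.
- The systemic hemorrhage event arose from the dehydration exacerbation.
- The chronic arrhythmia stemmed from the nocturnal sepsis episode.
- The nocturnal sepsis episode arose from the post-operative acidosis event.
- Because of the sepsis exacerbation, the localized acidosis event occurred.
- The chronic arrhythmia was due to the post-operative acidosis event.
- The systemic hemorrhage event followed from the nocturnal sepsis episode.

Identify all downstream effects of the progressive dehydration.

the chronic arrhythmia, the localized acidosis event, the nocturnal sepsis episode, the post-operative acidosis event, the sepsis exacerbation, the systemic hemorrhage event

Direct effects: the sepsis exacerbation.
2 steps out: the localized acidosis event.
3 steps out: the post-operative acidosis event.
4 steps out: the nocturnal sepsis episode, the chronic arrhythmia.
5 steps out: the systemic hemorrhage event.
Not reachable from it: the dehydration exacerbation.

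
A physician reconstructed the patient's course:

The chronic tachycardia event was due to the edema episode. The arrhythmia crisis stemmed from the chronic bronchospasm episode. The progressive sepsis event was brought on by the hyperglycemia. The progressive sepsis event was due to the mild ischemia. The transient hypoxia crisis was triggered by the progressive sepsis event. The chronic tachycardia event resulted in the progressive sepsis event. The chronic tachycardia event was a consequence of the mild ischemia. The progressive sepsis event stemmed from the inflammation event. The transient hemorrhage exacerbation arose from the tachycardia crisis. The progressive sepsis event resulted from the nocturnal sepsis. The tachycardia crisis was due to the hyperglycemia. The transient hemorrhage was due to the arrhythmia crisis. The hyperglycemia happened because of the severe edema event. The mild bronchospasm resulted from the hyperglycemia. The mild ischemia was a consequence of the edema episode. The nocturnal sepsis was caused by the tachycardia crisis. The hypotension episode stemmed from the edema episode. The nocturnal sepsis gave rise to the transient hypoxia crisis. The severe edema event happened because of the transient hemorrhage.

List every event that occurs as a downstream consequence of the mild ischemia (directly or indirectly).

Direct effects: the chronic tachycardia event, the progressive sepsis event.
2 steps out: the transient hypoxia crisis.
Not reachable from it: the chronic bronchospasm episode, the arrhythmia crisis, the edema episode, the transient hemorrhage, the hypotension episode, the inflammation event, the severe edema event, the hyperglycemia, the tachycardia crisis, the mild bronchospasm, the transient hemorrhage exacerbation, the nocturnal sepsis.

the chronic tachycardia event, the progressive sepsis event, the transient hypoxia crisis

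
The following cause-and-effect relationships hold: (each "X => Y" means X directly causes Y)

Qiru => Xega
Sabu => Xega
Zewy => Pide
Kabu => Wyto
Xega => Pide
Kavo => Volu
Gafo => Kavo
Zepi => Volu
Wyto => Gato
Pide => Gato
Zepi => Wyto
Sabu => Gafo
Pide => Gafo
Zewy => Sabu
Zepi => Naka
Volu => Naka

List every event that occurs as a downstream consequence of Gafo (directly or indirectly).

Direct effects: Kavo.
2 steps out: Volu.
3 steps out: Naka.
Not reachable from it: Kabu, Zewy, Zepi, Sabu, Qiru, Wyto, Xega, Pide, Gato.

Kavo, Naka, Volu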